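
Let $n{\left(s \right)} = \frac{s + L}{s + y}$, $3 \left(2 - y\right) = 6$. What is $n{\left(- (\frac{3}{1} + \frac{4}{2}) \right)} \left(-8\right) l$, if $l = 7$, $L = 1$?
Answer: $- \frac{224}{5} \approx -44.8$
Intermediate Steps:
$y = 0$ ($y = 2 - 2 = 0$)
$n{\left(s \right)} = \frac{1 + s}{s}$ ($n{\left(s \right)} = \frac{s + 1}{s + 0} = \frac{1 + s}{s}$)
$n{\left(- (\frac{3}{1} + \frac{4}{2}) \right)} \left(-8\right) l = \frac{1 - \left(\frac{3}{1} + \frac{4}{2}\right)}{\left(-1\right) \left(\frac{3}{1} + \frac{4}{2}\right)} \left(-8\right) 7 = \frac{1 - \left(3 \cdot 1 + 4 \cdot \frac{1}{2}\right)}{\left(-1\right) \left(3 \cdot 1 + 4 \cdot \frac{1}{2}\right)} \left(-8\right) 7 = \frac{1 - \left(3 + 2\right)}{\left(-1\right) \left(3 + 2\right)} \left(-8\right) 7 = \frac{1 - 5}{\left(-1\right) 5} \left(-8\right) 7 = \frac{1 - 5}{-5} \left(-8\right) 7 = \left(- \frac{1}{5}\right) \left(-4\right) \left(-8\right) 7 = \frac{4}{5} \left(-8\right) 7 = \left(- \frac{32}{5}\right) 7 = - \frac{224}{5}$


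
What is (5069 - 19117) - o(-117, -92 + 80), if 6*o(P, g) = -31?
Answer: -84257/6 ≈ -14043.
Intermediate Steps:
o(P, g) = -31/6 (o(P, g) = (⅙)*(-31) = -31/6)
(5069 - 19117) - o(-117, -92 + 80) = (5069 - 19117) - 1*(-31/6) = -14048 + 31/6 = -84257/6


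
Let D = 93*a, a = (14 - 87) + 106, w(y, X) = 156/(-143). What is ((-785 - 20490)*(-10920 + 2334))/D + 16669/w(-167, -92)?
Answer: 181030781/4092 ≈ 44240.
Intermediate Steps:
w(y, X) = -12/11 (w(y, X) = 156*(-1/143) = -12/11)
a = 33 (a = -73 + 106 = 33)
D = 3069 (D = 93*33 = 3069)
((-785 - 20490)*(-10920 + 2334))/D + 16669/w(-167, -92) = ((-785 - 20490)*(-10920 + 2334))/3069 + 16669/(-12/11) = -21275*(-8586)*(1/3069) + 16669*(-11/12) = 182667150*(1/3069) - 183359/12 = 20296350/341 - 183359/12 = 181030781/4092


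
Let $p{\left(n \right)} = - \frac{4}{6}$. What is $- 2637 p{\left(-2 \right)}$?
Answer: $1758$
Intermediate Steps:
$p{\left(n \right)} = - \frac{2}{3}$ ($p{\left(n \right)} = \left(-4\right) \frac{1}{6} = - \frac{2}{3}$)
$- 2637 p{\left(-2 \right)} = \left(-2637\right) \left(- \frac{2}{3}\right) = 1758$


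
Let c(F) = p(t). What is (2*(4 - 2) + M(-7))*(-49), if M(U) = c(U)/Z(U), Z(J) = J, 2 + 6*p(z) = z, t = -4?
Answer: -203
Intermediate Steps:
p(z) = -⅓ + z/6
c(F) = -1 (c(F) = -⅓ + (⅙)*(-4) = -⅓ - ⅔ = -1)
M(U) = -1/U
(2*(4 - 2) + M(-7))*(-49) = (2*(4 - 2) - 1/(-7))*(-49) = (2*2 - 1*(-⅐))*(-49) = (4 + ⅐)*(-49) = (29/7)*(-49) = -203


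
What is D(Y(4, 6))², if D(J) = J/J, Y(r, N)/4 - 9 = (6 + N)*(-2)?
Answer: 1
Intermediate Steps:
Y(r, N) = -12 - 8*N (Y(r, N) = 36 + 4*((6 + N)*(-2)) = 36 + 4*(-12 - 2*N) = 36 + (-48 - 8*N) = -12 - 8*N)
D(J) = 1
D(Y(4, 6))² = 1² = 1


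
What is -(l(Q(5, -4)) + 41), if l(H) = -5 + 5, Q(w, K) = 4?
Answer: -41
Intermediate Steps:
l(H) = 0
-(l(Q(5, -4)) + 41) = -(0 + 41) = -1*41 = -41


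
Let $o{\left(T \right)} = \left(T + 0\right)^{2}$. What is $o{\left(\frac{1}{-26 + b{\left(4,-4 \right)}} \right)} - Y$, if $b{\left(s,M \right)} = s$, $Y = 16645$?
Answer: $- \frac{8056179}{484} \approx -16645.0$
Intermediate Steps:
$o{\left(T \right)} = T^{2}$
$o{\left(\frac{1}{-26 + b{\left(4,-4 \right)}} \right)} - Y = \left(\frac{1}{-26 + 4}\right)^{2} - 16645 = \left(\frac{1}{-22}\right)^{2} - 16645 = \left(- \frac{1}{22}\right)^{2} - 16645 = \frac{1}{484} - 16645 = - \frac{8056179}{484}$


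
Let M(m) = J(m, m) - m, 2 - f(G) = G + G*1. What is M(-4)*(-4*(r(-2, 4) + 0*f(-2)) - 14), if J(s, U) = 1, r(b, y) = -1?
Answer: -50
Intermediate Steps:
f(G) = 2 - 2*G (f(G) = 2 - (G + G*1) = 2 - (G + G) = 2 - 2*G)
M(m) = 1 - m
M(-4)*(-4*(r(-2, 4) + 0*f(-2)) - 14) = (1 - 1*(-4))*(-4*(-1 + 0*(2 - 2*(-2))) - 14) = (1 + 4)*(-4*(-1 + 0*(2 + 4)) - 14) = 5*(-4*(-1 + 0*6) - 14) = 5*(-4*(-1 + 0) - 14) = 5*(-4*(-1) - 14) = 5*(4 - 14) = 5*(-10) = -50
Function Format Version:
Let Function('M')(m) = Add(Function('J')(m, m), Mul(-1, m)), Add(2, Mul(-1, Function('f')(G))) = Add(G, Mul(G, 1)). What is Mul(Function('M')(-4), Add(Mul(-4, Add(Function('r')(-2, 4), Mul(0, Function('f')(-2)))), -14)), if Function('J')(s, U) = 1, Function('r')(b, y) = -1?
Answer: -50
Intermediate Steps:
Function('f')(G) = Add(2, Mul(-2, G)) (Function('f')(G) = Add(2, Mul(-1, Add(G, Mul(G, 1)))) = Add(2, Mul(-1, Add(G, G))) = Add(2, Mul(-1, Mul(2, G))) = Add(2, Mul(-2, G)))
Function('M')(m) = Add(1, Mul(-1, m))
Mul(Function('M')(-4), Add(Mul(-4, Add(Function('r')(-2, 4), Mul(0, Function('f')(-2)))), -14)) = Mul(Add(1, Mul(-1, -4)), Add(Mul(-4, Add(-1, Mul(0, Add(2, Mul(-2, -2))))), -14)) = Mul(Add(1, 4), Add(Mul(-4, Add(-1, Mul(0, Add(2, 4)))), -14)) = Mul(5, Add(Mul(-4, Add(-1, Mul(0, 6))), -14)) = Mul(5, Add(Mul(-4, Add(-1, 0)), -14)) = Mul(5, Add(Mul(-4, -1), -14)) = Mul(5, Add(4, -14)) = Mul(5, -10) = -50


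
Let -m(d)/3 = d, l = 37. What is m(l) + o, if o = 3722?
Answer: 3611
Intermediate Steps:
m(d) = -3*d
m(l) + o = -3*37 + 3722 = -111 + 3722 = 3611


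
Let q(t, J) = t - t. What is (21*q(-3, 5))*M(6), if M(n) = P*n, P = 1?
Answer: 0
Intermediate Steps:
q(t, J) = 0
M(n) = n (M(n) = 1*n = n)
(21*q(-3, 5))*M(6) = (21*0)*6 = 0*6 = 0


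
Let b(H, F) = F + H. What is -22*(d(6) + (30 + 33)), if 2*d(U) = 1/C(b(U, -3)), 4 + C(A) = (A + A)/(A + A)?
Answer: -4147/3 ≈ -1382.3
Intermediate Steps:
C(A) = -3 (C(A) = -4 + (A + A)/(A + A) = -4 + (2*A)/((2*A)) = -4 + (2*A)*(1/(2*A)) = -4 + 1 = -3)
d(U) = -1/6 (d(U) = (1/2)/(-3) = (1/2)*(-1/3) = -1/6)
-22*(d(6) + (30 + 33)) = -22*(-1/6 + (30 + 33)) = -22*(-1/6 + 63) = -22*377/6 = -4147/3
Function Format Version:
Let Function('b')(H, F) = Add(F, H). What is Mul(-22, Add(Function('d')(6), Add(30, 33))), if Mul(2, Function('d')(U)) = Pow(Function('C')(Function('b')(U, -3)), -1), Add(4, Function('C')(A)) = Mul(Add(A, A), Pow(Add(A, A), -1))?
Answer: Rational(-4147, 3) ≈ -1382.3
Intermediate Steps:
Function('C')(A) = -3 (Function('C')(A) = Add(-4, Mul(Add(A, A), Pow(Add(A, A), -1))) = Add(-4, Mul(Mul(2, A), Pow(Mul(2, A), -1))) = Add(-4, Mul(Mul(2, A), Mul(Rational(1, 2), Pow(A, -1)))) = Add(-4, 1) = -3)
Function('d')(U) = Rational(-1, 6) (Function('d')(U) = Mul(Rational(1, 2), Pow(-3, -1)) = Mul(Rational(1, 2), Rational(-1, 3)) = Rational(-1, 6))
Mul(-22, Add(Function('d')(6), Add(30, 33))) = Mul(-22, Add(Rational(-1, 6), Add(30, 33))) = Mul(-22, Add(Rational(-1, 6), 63)) = Mul(-22, Rational(377, 6)) = Rational(-4147, 3)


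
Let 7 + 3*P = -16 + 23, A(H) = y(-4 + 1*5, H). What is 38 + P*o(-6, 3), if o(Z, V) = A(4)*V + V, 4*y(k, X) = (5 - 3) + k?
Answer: 38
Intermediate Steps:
y(k, X) = ½ + k/4 (y(k, X) = ((5 - 3) + k)/4 = (2 + k)/4 = ½ + k/4)
A(H) = ¾ (A(H) = ½ + (-4 + 1*5)/4 = ½ + (-4 + 5)/4 = ½ + (¼)*1 = ½ + ¼ = ¾)
o(Z, V) = 7*V/4 (o(Z, V) = 3*V/4 + V = 7*V/4)
P = 0 (P = -7/3 + (-16 + 23)/3 = -7/3 + (⅓)*7 = -7/3 + 7/3 = 0)
38 + P*o(-6, 3) = 38 + 0*((7/4)*3) = 38 + 0*(21/4) = 38 + 0 = 38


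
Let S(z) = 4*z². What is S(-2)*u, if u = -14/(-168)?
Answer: 4/3 ≈ 1.3333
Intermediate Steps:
u = 1/12 (u = -14*(-1/168) = 1/12 ≈ 0.083333)
S(-2)*u = (4*(-2)²)*(1/12) = (4*4)*(1/12) = 16*(1/12) = 4/3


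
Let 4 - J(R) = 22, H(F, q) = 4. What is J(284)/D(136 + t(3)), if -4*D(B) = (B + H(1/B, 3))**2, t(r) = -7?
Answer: 72/17689 ≈ 0.0040703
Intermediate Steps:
J(R) = -18 (J(R) = 4 - 1*22 = 4 - 22 = -18)
D(B) = -(4 + B)**2/4 (D(B) = -(B + 4)**2/4 = -(4 + B)**2/4)
J(284)/D(136 + t(3)) = -18*(-4/(4 + (136 - 7))**2) = -18*(-4/(4 + 129)**2) = -18/((-1/4*133**2)) = -18/((-1/4*17689)) = -18/(-17689/4) = -18*(-4/17689) = 72/17689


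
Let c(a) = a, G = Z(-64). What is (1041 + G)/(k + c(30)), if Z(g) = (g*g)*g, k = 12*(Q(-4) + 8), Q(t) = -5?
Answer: -261103/66 ≈ -3956.1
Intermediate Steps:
k = 36 (k = 12*(-5 + 8) = 12*3 = 36)
Z(g) = g³ (Z(g) = g²*g = g³)
G = -262144 (G = (-64)³ = -262144)
(1041 + G)/(k + c(30)) = (1041 - 262144)/(36 + 30) = -261103/66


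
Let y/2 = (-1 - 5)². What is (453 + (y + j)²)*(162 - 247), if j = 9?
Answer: -596190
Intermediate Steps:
y = 72 (y = 2*(-1 - 5)² = 2*(-6)² = 2*36 = 72)
(453 + (y + j)²)*(162 - 247) = (453 + (72 + 9)²)*(162 - 247) = (453 + 81²)*(-85) = (453 + 6561)*(-85) = 7014*(-85) = -596190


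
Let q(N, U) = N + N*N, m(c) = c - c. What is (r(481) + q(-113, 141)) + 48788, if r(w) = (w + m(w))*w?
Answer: 292805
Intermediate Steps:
m(c) = 0
q(N, U) = N + N²
r(w) = w² (r(w) = (w + 0)*w = w*w = w²)
(r(481) + q(-113, 141)) + 48788 = (481² - 113*(1 - 113)) + 48788 = (231361 - 113*(-112)) + 48788 = (231361 + 12656) + 48788 = 244017 + 48788 = 292805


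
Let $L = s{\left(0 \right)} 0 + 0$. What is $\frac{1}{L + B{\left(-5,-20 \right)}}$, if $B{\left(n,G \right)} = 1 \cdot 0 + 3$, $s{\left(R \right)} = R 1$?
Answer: $\frac{1}{3} \approx 0.33333$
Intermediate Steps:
$s{\left(R \right)} = R$
$B{\left(n,G \right)} = 3$ ($B{\left(n,G \right)} = 0 + 3 = 3$)
$L = 0$ ($L = 0 \cdot 0 + 0 = 0 + 0 = 0$)
$\frac{1}{L + B{\left(-5,-20 \right)}} = \frac{1}{0 + 3} = \frac{1}{3}$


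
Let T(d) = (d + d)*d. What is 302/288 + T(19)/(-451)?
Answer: -35867/64944 ≈ -0.55228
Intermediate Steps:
T(d) = 2*d**2 (T(d) = (2*d)*d = 2*d**2)
302/288 + T(19)/(-451) = 302/288 + (2*19**2)/(-451) = 302*(1/288) + (2*361)*(-1/451) = 151/144 + 722*(-1/451) = 151/144 - 722/451 = -35867/64944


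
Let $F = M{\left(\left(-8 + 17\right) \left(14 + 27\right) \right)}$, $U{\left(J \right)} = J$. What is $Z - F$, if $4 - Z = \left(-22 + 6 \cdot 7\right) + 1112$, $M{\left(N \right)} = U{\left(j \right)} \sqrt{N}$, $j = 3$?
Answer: $-1128 - 9 \sqrt{41} \approx -1185.6$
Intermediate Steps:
$M{\left(N \right)} = 3 \sqrt{N}$
$F = 9 \sqrt{41}$ ($F = 3 \sqrt{\left(-8 + 17\right) \left(14 + 27\right)} = 3 \sqrt{9 \cdot 41} = 3 \sqrt{369} = 3 \cdot 3 \sqrt{41} = 9 \sqrt{41} \approx 57.628$)
$Z = -1128$ ($Z = 4 - \left(\left(-22 + 6 \cdot 7\right) + 1112\right) = 4 - \left(\left(-22 + 42\right) + 1112\right) = 4 - \left(20 + 1112\right) = 4 - 1132 = -1128$)
$Z - F = -1128 - 9 \sqrt{41}$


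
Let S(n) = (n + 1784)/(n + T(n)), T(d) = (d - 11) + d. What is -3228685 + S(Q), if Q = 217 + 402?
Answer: -5960150107/1846 ≈ -3.2287e+6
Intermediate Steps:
Q = 619
T(d) = -11 + 2*d (T(d) = (-11 + d) + d = -11 + 2*d)
S(n) = (1784 + n)/(-11 + 3*n) (S(n) = (n + 1784)/(n + (-11 + 2*n)) = (1784 + n)/(-11 + 3*n))
-3228685 + S(Q) = -3228685 + (1784 + 619)/(-11 + 3*619) = -3228685 + 2403/(-11 + 1857) = -3228685 + 2403/1846 = -5960150107/1846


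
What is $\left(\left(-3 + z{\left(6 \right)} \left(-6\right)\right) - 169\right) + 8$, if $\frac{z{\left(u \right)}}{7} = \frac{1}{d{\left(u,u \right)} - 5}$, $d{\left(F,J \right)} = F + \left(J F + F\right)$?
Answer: $- \frac{7094}{43} \approx -164.98$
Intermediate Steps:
$d{\left(F,J \right)} = 2 F + F J$ ($d{\left(F,J \right)} = F + \left(F J + F\right) = F + \left(F + F J\right) = 2 F + F J$)
$z{\left(u \right)} = \frac{7}{-5 + u \left(2 + u\right)}$ ($z{\left(u \right)} = \frac{7}{u \left(2 + u\right) - 5} = \frac{7}{-5 + u \left(2 + u\right)}$)
$\left(\left(-3 + z{\left(6 \right)} \left(-6\right)\right) - 169\right) + 8 = \left(\left(-3 + \frac{7}{-5 + 6 \left(2 + 6\right)} \left(-6\right)\right) - 169\right) + 8 = \left(\left(-3 + \frac{7}{-5 + 6 \cdot 8} \left(-6\right)\right) - 169\right) + 8 = \left(\left(-3 + \frac{7}{-5 + 48} \left(-6\right)\right) - 169\right) + 8 = \left(\left(-3 + \frac{7}{43} \left(-6\right)\right) - 169\right) + 8 = \left(\left(-3 - \frac{42}{43}\right) - 169\right) + 8 = \left(- \frac{171}{43} - 169\right) + 8 = - \frac{7438}{43} + 8 = - \frac{7094}{43}$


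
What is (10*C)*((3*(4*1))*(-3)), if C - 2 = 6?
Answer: -2880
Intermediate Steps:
C = 8 (C = 2 + 6 = 8)
(10*C)*((3*(4*1))*(-3)) = (10*8)*((3*(4*1))*(-3)) = 80*((3*4)*(-3)) = 80*(12*(-3)) = 80*(-36) = -2880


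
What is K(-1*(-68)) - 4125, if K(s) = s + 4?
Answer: -4053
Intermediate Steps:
K(s) = 4 + s
K(-1*(-68)) - 4125 = (4 - 1*(-68)) - 4125 = (4 + 68) - 4125 = 72 - 4125 = -4053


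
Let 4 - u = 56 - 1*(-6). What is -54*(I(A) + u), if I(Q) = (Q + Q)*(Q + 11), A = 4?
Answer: -3348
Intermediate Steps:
u = -58 (u = 4 - (56 - 1*(-6)) = 4 - (56 + 6) = 4 - 1*62 = 4 - 62 = -58)
I(Q) = 2*Q*(11 + Q) (I(Q) = (2*Q)*(11 + Q) = 2*Q*(11 + Q))
-54*(I(A) + u) = -54*(2*4*(11 + 4) - 58) = -54*(2*4*15 - 58) = -54*(120 - 58) = -54*62 = -3348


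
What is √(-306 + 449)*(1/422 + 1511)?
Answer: 637643*√143/422 ≈ 18069.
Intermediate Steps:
√(-306 + 449)*(1/422 + 1511) = √143*(1/422 + 1511) = √143*(637643/422) = 637643*√143/422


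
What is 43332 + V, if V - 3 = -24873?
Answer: 18462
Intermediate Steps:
V = -24870 (V = 3 - 24873 = -24870)
43332 + V = 43332 - 24870 = 18462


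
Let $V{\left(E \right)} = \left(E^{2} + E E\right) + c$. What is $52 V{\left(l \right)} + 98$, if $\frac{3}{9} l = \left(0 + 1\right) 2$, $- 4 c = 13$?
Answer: $3673$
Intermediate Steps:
$c = - \frac{13}{4}$ ($c = \left(- \frac{1}{4}\right) 13 = - \frac{13}{4} \approx -3.25$)
$l = 6$ ($l = 3 \left(0 + 1\right) 2 = 3 \cdot 1 \cdot 2 = 3 \cdot 2 = 6$)
$V{\left(E \right)} = - \frac{13}{4} + 2 E^{2}$ ($V{\left(E \right)} = \left(E^{2} + E E\right) - \frac{13}{4} = \left(E^{2} + E^{2}\right) - \frac{13}{4} = 2 E^{2} - \frac{13}{4} = - \frac{13}{4} + 2 E^{2}$)
$52 V{\left(l \right)} + 98 = 52 \left(- \frac{13}{4} + 2 \cdot 6^{2}\right) + 98 = 52 \left(- \frac{13}{4} + 2 \cdot 36\right) + 98 = 52 \left(- \frac{13}{4} + 72\right) + 98 = 52 \cdot \frac{275}{4} + 98 = 3575 + 98 = 3673$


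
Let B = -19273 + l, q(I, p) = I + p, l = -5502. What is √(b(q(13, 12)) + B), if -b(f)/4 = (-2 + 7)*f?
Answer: 5*I*√1011 ≈ 158.98*I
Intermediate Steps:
b(f) = -20*f (b(f) = -4*(-2 + 7)*f = -20*f)
B = -24775 (B = -19273 - 5502 = -24775)
√(b(q(13, 12)) + B) = √(-20*(13 + 12) - 24775) = √(-20*25 - 24775) = √(-500 - 24775) = √(-25275) = 5*I*√1011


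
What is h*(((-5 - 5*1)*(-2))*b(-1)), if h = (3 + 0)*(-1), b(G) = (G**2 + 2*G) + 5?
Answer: -240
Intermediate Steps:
b(G) = 5 + G**2 + 2*G
h = -3 (h = 3*(-1) = -3)
h*(((-5 - 5*1)*(-2))*b(-1)) = -3*(-5 - 5*1)*(-2)*(5 + (-1)**2 + 2*(-1)) = -3*(-5 - 5)*(-2)*(5 + 1 - 2) = -3*(-10*(-2))*4 = -60*4 = -3*80 = -240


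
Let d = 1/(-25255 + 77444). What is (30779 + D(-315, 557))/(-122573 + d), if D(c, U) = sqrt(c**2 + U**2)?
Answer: -1606325231/6396962296 - 52189*sqrt(409474)/6396962296 ≈ -0.25633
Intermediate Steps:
d = 1/52189 ≈ 1.9161e-5
D(c, U) = sqrt(U**2 + c**2)
(30779 + D(-315, 557))/(-122573 + d) = (30779 + sqrt(557**2 + (-315)**2))/(-122573 + 1/52189) = (30779 + sqrt(310249 + 99225))/(-6396962296/52189) = (30779 + sqrt(409474))*(-52189/6396962296) = -1606325231/6396962296 - 52189*sqrt(409474)/6396962296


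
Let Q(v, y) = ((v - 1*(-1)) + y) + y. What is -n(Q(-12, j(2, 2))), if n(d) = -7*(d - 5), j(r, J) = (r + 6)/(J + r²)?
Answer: -280/3 ≈ -93.333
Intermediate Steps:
j(r, J) = (6 + r)/(J + r²)
Q(v, y) = 1 + v + 2*y (Q(v, y) = ((v + 1) + y) + y = ((1 + v) + y) + y = (1 + v + y) + y = 1 + v + 2*y)
n(d) = 35 - 7*d (n(d) = -7*(-5 + d) = 35 - 7*d)
-n(Q(-12, j(2, 2))) = -(35 - 7*(1 - 12 + 2*((6 + 2)/(2 + 2²)))) = -(35 - 7*(1 - 12 + 2*(8/(2 + 4)))) = -(35 - 7*(1 - 12 + 2*(8/6))) = -(35 - 7*(1 - 12 + 2*((⅙)*8))) = -(35 - 7*(1 - 12 + 2*(4/3))) = -(35 - 7*(1 - 12 + 8/3)) = -(35 - 7*(-25/3)) = -(35 + 175/3) = -1*280/3 = -280/3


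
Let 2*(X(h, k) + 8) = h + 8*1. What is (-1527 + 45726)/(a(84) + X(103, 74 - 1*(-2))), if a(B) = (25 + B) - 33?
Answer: 88398/247 ≈ 357.89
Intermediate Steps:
a(B) = -8 + B
X(h, k) = -4 + h/2 (X(h, k) = -8 + (h + 8*1)/2 = -8 + (h + 8)/2 = -8 + (8 + h)/2 = -8 + (4 + h/2) = -4 + h/2)
(-1527 + 45726)/(a(84) + X(103, 74 - 1*(-2))) = (-1527 + 45726)/((-8 + 84) + (-4 + (½)*103)) = 44199/(76 + (-4 + 103/2)) = 44199/(76 + 95/2) = 44199/(247/2) = 44199*(2/247) = 88398/247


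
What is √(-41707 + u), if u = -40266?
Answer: I*√81973 ≈ 286.31*I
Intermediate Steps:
√(-41707 + u) = √(-41707 - 40266) = √(-81973) = I*√81973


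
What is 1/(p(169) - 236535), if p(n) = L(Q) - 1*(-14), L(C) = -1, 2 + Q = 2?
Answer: -1/236522 ≈ -4.2279e-6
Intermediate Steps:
Q = 0 (Q = -2 + 2 = 0)
p(n) = 13 (p(n) = -1 - 1*(-14) = -1 + 14 = 13)
1/(p(169) - 236535) = 1/(13 - 236535) = 1/(-236522) = -1/236522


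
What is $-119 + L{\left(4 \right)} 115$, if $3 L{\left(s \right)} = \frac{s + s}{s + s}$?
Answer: $- \frac{242}{3} \approx -80.667$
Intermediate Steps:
$L{\left(s \right)} = \frac{1}{3}$ ($L{\left(s \right)} = \frac{\left(s + s\right) \frac{1}{s + s}}{3} = \frac{2 s \frac{1}{2 s}}{3} = \frac{1}{3} \cdot 1 = \frac{1}{3}$)
$-119 + L{\left(4 \right)} 115 = -119 + \frac{1}{3} \cdot 115 = -119 + \frac{115}{3} = - \frac{242}{3}$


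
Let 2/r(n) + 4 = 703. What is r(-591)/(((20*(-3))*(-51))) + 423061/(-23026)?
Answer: -113112756161/6156404055 ≈ -18.373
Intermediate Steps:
r(n) = 2/699 (r(n) = 2/(-4 + 703) = 2/699)
r(-591)/(((20*(-3))*(-51))) + 423061/(-23026) = 2/(699*(((20*(-3))*(-51)))) + 423061/(-23026) = 2/(699*((-60*(-51)))) + 423061*(-1/23026) = (2/699)/3060 - 423061/23026 = (2/699)*(1/3060) - 423061/23026 = 1/1069470 - 423061/23026 = -113112756161/6156404055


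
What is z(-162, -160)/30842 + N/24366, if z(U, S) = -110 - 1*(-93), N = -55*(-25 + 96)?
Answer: -30213058/187874043 ≈ -0.16082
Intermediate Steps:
N = -3905 (N = -55*71 = -3905)
z(U, S) = -17 (z(U, S) = -110 + 93 = -17)
z(-162, -160)/30842 + N/24366 = -17/30842 - 3905/24366 = -30213058/187874043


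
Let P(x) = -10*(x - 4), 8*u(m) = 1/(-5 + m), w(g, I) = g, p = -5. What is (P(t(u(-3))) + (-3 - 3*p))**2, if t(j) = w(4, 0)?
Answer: 144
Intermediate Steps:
u(m) = 1/(8*(-5 + m))
t(j) = 4
P(x) = 40 - 10*x (P(x) = -10*(-4 + x) = 40 - 10*x)
(P(t(u(-3))) + (-3 - 3*p))**2 = ((40 - 10*4) + (-3 - 3*(-5)))**2 = ((40 - 40) + (-3 + 15))**2 = (0 + 12)**2 = 12**2 = 144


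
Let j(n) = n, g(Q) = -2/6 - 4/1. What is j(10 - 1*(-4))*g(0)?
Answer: -182/3 ≈ -60.667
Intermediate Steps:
g(Q) = -13/3 (g(Q) = -2*1/6 - 4*1 = -1/3 - 4 = -13/3)
j(10 - 1*(-4))*g(0) = (10 - 1*(-4))*(-13/3) = (10 + 4)*(-13/3) = 14*(-13/3) = -182/3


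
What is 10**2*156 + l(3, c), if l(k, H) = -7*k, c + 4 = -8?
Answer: 15579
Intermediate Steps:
c = -12 (c = -4 - 8 = -12)
10**2*156 + l(3, c) = 10**2*156 - 7*3 = 100*156 - 21 = 15600 - 21 = 15579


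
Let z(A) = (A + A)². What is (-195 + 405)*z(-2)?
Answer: 3360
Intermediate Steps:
z(A) = 4*A² (z(A) = (2*A)² = 4*A²)
(-195 + 405)*z(-2) = (-195 + 405)*(4*(-2)²) = 210*(4*4) = 210*16 = 3360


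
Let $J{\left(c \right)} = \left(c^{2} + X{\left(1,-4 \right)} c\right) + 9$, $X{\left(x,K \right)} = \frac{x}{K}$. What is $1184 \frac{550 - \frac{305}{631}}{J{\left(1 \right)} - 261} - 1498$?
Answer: $- \frac{518429702}{126831} \approx -4087.6$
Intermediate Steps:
$J{\left(c \right)} = 9 + c^{2} - \frac{c}{4}$ ($J{\left(c \right)} = \left(c^{2} + 1 \frac{1}{-4} c\right) + 9 = \left(c^{2} + 1 \left(- \frac{1}{4}\right) c\right) + 9 = \left(c^{2} - \frac{c}{4}\right) + 9 = 9 + c^{2} - \frac{c}{4}$)
$1184 \frac{550 - \frac{305}{631}}{J{\left(1 \right)} - 261} - 1498 = 1184 \frac{550 - \frac{305}{631}}{\left(9 + 1^{2} - \frac{1}{4}\right) - 261} - 1498 = 1184 \frac{550 - \frac{305}{631}}{\left(9 + 1 - \frac{1}{4}\right) - 261} - 1498 = 1184 \frac{550 - \frac{305}{631}}{\frac{39}{4} - 261} - 1498 = 1184 \frac{346745}{631 \left(- \frac{1005}{4}\right)} - 1498 = 1184 \cdot \frac{346745}{631} \left(- \frac{4}{1005}\right) - 1498 = 1184 \left(- \frac{277396}{126831}\right) - 1498 = - \frac{328436864}{126831} - 1498 = - \frac{518429702}{126831}$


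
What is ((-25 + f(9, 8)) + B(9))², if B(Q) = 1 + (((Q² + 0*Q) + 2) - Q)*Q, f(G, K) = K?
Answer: 422500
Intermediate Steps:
B(Q) = 1 + Q*(2 + Q² - Q) (B(Q) = 1 + (((Q² + 0) + 2) - Q)*Q = 1 + ((Q² + 2) - Q)*Q = 1 + ((2 + Q²) - Q)*Q = 1 + (2 + Q² - Q)*Q = 1 + Q*(2 + Q² - Q))
((-25 + f(9, 8)) + B(9))² = ((-25 + 8) + (1 + 9³ - 1*9² + 2*9))² = (-17 + (1 + 729 - 1*81 + 18))² = (-17 + (1 + 729 - 81 + 18))² = (-17 + 667)² = 650² = 422500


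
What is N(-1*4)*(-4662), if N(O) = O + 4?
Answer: 0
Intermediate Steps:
N(O) = 4 + O
N(-1*4)*(-4662) = (4 - 1*4)*(-4662) = (4 - 4)*(-4662) = 0*(-4662) = 0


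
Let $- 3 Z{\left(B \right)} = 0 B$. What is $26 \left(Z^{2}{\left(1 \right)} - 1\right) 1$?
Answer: $-26$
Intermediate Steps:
$Z{\left(B \right)} = 0$ ($Z{\left(B \right)} = - \frac{0 B}{3} = \left(- \frac{1}{3}\right) 0 = 0$)
$26 \left(Z^{2}{\left(1 \right)} - 1\right) 1 = 26 \left(0^{2} - 1\right) 1 = 26 \left(0 - 1\right) 1 = 26 \left(\left(-1\right) 1\right) = 26 \left(-1\right) = -26$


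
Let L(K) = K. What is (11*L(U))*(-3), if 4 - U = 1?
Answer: -99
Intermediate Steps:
U = 3 (U = 4 - 1*1 = 4 - 1 = 3)
(11*L(U))*(-3) = (11*3)*(-3) = 33*(-3) = -99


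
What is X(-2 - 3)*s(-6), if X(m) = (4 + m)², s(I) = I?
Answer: -6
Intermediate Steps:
X(-2 - 3)*s(-6) = (4 + (-2 - 3))²*(-6) = (4 - 5)²*(-6) = (-1)²*(-6) = 1*(-6) = -6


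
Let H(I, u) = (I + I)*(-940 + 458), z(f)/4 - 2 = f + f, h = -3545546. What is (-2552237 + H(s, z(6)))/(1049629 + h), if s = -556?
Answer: 2016253/2495917 ≈ 0.80782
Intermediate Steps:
z(f) = 8 + 8*f (z(f) = 8 + 4*(f + f) = 8 + 4*(2*f) = 8 + 8*f)
H(I, u) = -964*I (H(I, u) = (2*I)*(-482) = -964*I)
(-2552237 + H(s, z(6)))/(1049629 + h) = (-2552237 - 964*(-556))/(1049629 - 3545546) = (-2552237 + 535984)/(-2495917) = -2016253*(-1/2495917) = 2016253/2495917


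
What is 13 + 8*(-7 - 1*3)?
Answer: -67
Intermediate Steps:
13 + 8*(-7 - 1*3) = 13 + 8*(-7 - 3) = 13 + 8*(-10) = 13 - 80 = -67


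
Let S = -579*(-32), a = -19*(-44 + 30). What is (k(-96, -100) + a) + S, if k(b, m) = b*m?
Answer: 28394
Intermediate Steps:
a = 266 (a = -19*(-14) = 266)
S = 18528
(k(-96, -100) + a) + S = (-96*(-100) + 266) + 18528 = (9600 + 266) + 18528 = 9866 + 18528 = 28394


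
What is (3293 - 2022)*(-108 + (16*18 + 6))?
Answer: 236406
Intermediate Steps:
(3293 - 2022)*(-108 + (16*18 + 6)) = 1271*(-108 + (288 + 6)) = 1271*(-108 + 294) = 1271*186 = 236406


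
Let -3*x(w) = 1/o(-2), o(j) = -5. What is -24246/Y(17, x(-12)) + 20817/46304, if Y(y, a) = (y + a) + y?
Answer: -16829664273/23661344 ≈ -711.27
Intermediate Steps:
x(w) = 1/15 (x(w) = -⅓/(-5) = -⅓*(-⅕) = 1/15)
Y(y, a) = a + 2*y (Y(y, a) = (a + y) + y = a + 2*y)
-24246/Y(17, x(-12)) + 20817/46304 = -24246/(1/15 + 2*17) + 20817/46304 = -24246/(1/15 + 34) + 20817*(1/46304) = -24246/511/15 + 20817/46304 = -24246*15/511 + 20817/46304 = -363690/511 + 20817/46304 = -16829664273/23661344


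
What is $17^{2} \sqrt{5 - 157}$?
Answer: $578 i \sqrt{38} \approx 3563.0 i$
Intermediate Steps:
$17^{2} \sqrt{5 - 157} = 289 \sqrt{-152} = 289 \cdot 2 i \sqrt{38} = 578 i \sqrt{38}$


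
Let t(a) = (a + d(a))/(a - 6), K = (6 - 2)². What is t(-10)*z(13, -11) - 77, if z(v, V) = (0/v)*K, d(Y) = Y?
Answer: -77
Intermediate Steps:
K = 16 (K = 4² = 16)
z(v, V) = 0 (z(v, V) = (0/v)*16 = 0*16 = 0)
t(a) = 2*a/(-6 + a) (t(a) = (a + a)/(a - 6) = (2*a)/(-6 + a) = 2*a/(-6 + a))
t(-10)*z(13, -11) - 77 = (2*(-10)/(-6 - 10))*0 - 77 = (2*(-10)/(-16))*0 - 77 = (2*(-10)*(-1/16))*0 - 77 = (5/4)*0 - 77 = 0 - 77 = -77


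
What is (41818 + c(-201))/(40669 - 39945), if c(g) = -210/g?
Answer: 700469/12127 ≈ 57.761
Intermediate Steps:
(41818 + c(-201))/(40669 - 39945) = (41818 - 210/(-201))/(40669 - 39945) = (41818 - 210*(-1/201))/724 = (41818 + 70/67)*(1/724) = (2801876/67)*(1/724) = 700469/12127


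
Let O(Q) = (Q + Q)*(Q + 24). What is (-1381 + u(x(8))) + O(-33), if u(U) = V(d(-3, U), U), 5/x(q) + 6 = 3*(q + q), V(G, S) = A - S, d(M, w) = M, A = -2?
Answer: -33143/42 ≈ -789.12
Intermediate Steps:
V(G, S) = -2 - S
x(q) = 5/(-6 + 6*q) (x(q) = 5/(-6 + 3*(q + q)) = 5/(-6 + 3*(2*q)) = 5/(-6 + 6*q))
u(U) = -2 - U
O(Q) = 2*Q*(24 + Q) (O(Q) = (2*Q)*(24 + Q) = 2*Q*(24 + Q))
(-1381 + u(x(8))) + O(-33) = (-1381 + (-2 - 5/(6*(-1 + 8)))) + 2*(-33)*(24 - 33) = (-1381 + (-2 - 5/(6*7))) + 2*(-33)*(-9) = (-1381 + (-2 - 5/(6*7))) + 594 = (-1381 + (-2 - 1*5/42)) + 594 = (-1381 + (-2 - 5/42)) + 594 = (-1381 - 89/42) + 594 = -58091/42 + 594 = -33143/42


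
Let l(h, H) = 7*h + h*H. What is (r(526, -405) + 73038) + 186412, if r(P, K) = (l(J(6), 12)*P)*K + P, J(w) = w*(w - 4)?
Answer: -48310864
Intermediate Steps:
J(w) = w*(-4 + w)
l(h, H) = 7*h + H*h
r(P, K) = P + 228*K*P (r(P, K) = (((6*(-4 + 6))*(7 + 12))*P)*K + P = (((6*2)*19)*P)*K + P = ((12*19)*P)*K + P = (228*P)*K + P = 228*K*P + P = P + 228*K*P)
(r(526, -405) + 73038) + 186412 = (526*(1 + 228*(-405)) + 73038) + 186412 = (526*(1 - 92340) + 73038) + 186412 = (526*(-92339) + 73038) + 186412 = (-48570314 + 73038) + 186412 = -48497276 + 186412 = -48310864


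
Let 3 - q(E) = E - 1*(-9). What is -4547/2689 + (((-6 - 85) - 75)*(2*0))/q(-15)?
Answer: -4547/2689 ≈ -1.6910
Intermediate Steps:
q(E) = -6 - E (q(E) = 3 - (E - 1*(-9)) = 3 - (E + 9) = 3 - (9 + E) = 3 + (-9 - E) = -6 - E)
-4547/2689 + (((-6 - 85) - 75)*(2*0))/q(-15) = -4547/2689 + (((-6 - 85) - 75)*(2*0))/(-6 - 1*(-15)) = -4547*1/2689 + ((-91 - 75)*0)/(-6 + 15) = -4547/2689 - 166*0/9 = -4547/2689 + 0*(1/9) = -4547/2689 + 0 = -4547/2689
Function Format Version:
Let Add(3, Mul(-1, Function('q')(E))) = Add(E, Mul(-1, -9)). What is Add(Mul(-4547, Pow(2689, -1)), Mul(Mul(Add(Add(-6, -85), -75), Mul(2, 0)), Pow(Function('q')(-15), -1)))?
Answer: Rational(-4547, 2689) ≈ -1.6910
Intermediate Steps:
Function('q')(E) = Add(-6, Mul(-1, E)) (Function('q')(E) = Add(3, Mul(-1, Add(E, Mul(-1, -9)))) = Add(3, Mul(-1, Add(E, 9))) = Add(3, Mul(-1, Add(9, E))) = Add(3, Add(-9, Mul(-1, E))) = Add(-6, Mul(-1, E)))
Add(Mul(-4547, Pow(2689, -1)), Mul(Mul(Add(Add(-6, -85), -75), Mul(2, 0)), Pow(Function('q')(-15), -1))) = Add(Mul(-4547, Pow(2689, -1)), Mul(Mul(Add(Add(-6, -85), -75), Mul(2, 0)), Pow(Add(-6, Mul(-1, -15)), -1))) = Add(Mul(-4547, Rational(1, 2689)), Mul(Mul(Add(-91, -75), 0), Pow(Add(-6, 15), -1))) = Add(Rational(-4547, 2689), Mul(Mul(-166, 0), Pow(9, -1))) = Add(Rational(-4547, 2689), Mul(0, Rational(1, 9))) = Add(Rational(-4547, 2689), 0) = Rational(-4547, 2689)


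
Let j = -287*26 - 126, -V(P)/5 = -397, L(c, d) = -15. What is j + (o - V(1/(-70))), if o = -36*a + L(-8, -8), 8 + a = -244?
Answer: -516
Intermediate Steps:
a = -252 (a = -8 - 244 = -252)
o = 9057 (o = -36*(-252) - 15 = 9072 - 15 = 9057)
V(P) = 1985 (V(P) = -5*(-397) = 1985)
j = -7588 (j = -7462 - 126 = -7588)
j + (o - V(1/(-70))) = -7588 + (9057 - 1*1985) = -7588 + (9057 - 1985) = -7588 + 7072 = -516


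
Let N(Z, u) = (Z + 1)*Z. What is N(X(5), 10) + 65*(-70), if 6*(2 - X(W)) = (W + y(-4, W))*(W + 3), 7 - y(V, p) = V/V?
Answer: -39620/9 ≈ -4402.2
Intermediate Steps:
y(V, p) = 6 (y(V, p) = 7 - V/V = 7 - 1*1 = 7 - 1 = 6)
X(W) = 2 - (3 + W)*(6 + W)/6 (X(W) = 2 - (W + 6)*(W + 3)/6 = 2 - (6 + W)*(3 + W)/6 = 2 - (3 + W)*(6 + W)/6)
N(Z, u) = Z*(1 + Z) (N(Z, u) = (1 + Z)*Z = Z*(1 + Z))
N(X(5), 10) + 65*(-70) = (-1 - 3/2*5 - ⅙*5²)*(1 + (-1 - 3/2*5 - ⅙*5²)) + 65*(-70) = (-1 - 15/2 - ⅙*25)*(1 + (-1 - 15/2 - ⅙*25)) - 4550 = (-1 - 15/2 - 25/6)*(1 + (-1 - 15/2 - 25/6)) - 4550 = -38*(1 - 38/3)/3 - 4550 = -38/3*(-35/3) - 4550 = 1330/9 - 4550 = -39620/9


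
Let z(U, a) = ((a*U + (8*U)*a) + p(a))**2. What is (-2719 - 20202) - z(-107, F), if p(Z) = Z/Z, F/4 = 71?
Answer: -74797350002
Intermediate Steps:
F = 284 (F = 4*71 = 284)
p(Z) = 1
z(U, a) = (1 + 9*U*a)**2 (z(U, a) = ((a*U + (8*U)*a) + 1)**2 = ((U*a + 8*U*a) + 1)**2 = (9*U*a + 1)**2 = (1 + 9*U*a)**2)
(-2719 - 20202) - z(-107, F) = (-2719 - 20202) - (1 + 9*(-107)*284)**2 = -22921 - (1 - 273492)**2 = -22921 - 1*(-273491)**2 = -22921 - 1*74797327081 = -22921 - 74797327081 = -74797350002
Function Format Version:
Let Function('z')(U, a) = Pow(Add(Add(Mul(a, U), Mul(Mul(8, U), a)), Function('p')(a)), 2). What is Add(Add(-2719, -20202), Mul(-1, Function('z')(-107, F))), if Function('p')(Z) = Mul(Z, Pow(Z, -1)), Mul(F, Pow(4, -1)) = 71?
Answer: -74797350002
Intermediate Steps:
F = 284 (F = Mul(4, 71) = 284)
Function('p')(Z) = 1
Function('z')(U, a) = Pow(Add(1, Mul(9, U, a)), 2) (Function('z')(U, a) = Pow(Add(Add(Mul(a, U), Mul(Mul(8, U), a)), 1), 2) = Pow(Add(Add(Mul(U, a), Mul(8, U, a)), 1), 2) = Pow(Add(Mul(9, U, a), 1), 2) = Pow(Add(1, Mul(9, U, a)), 2))
Add(Add(-2719, -20202), Mul(-1, Function('z')(-107, F))) = Add(Add(-2719, -20202), Mul(-1, Pow(Add(1, Mul(9, -107, 284)), 2))) = Add(-22921, Mul(-1, Pow(Add(1, -273492), 2))) = Add(-22921, Mul(-1, Pow(-273491, 2))) = Add(-22921, Mul(-1, 74797327081)) = Add(-22921, -74797327081) = -74797350002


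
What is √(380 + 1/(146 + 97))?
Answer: √277023/27 ≈ 19.494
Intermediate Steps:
√(380 + 1/(146 + 97)) = √(380 + 1/243) = √(92341/243) = √277023/27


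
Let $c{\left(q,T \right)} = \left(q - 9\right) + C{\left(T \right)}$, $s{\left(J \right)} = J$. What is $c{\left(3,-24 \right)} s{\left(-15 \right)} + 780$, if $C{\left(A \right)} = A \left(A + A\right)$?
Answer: $-16410$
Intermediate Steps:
$C{\left(A \right)} = 2 A^{2}$ ($C{\left(A \right)} = A 2 A = 2 A^{2}$)
$c{\left(q,T \right)} = -9 + q + 2 T^{2}$ ($c{\left(q,T \right)} = \left(q - 9\right) + 2 T^{2} = \left(-9 + q\right) + 2 T^{2} = -9 + q + 2 T^{2}$)
$c{\left(3,-24 \right)} s{\left(-15 \right)} + 780 = \left(-9 + 3 + 2 \left(-24\right)^{2}\right) \left(-15\right) + 780 = \left(-9 + 3 + 2 \cdot 576\right) \left(-15\right) + 780 = \left(-9 + 3 + 1152\right) \left(-15\right) + 780 = 1146 \left(-15\right) + 780 = -17190 + 780 = -16410$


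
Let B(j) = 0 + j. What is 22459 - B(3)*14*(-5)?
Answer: 22669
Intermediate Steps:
B(j) = j
22459 - B(3)*14*(-5) = 22459 - 3*14*(-5) = 22459 - 42*(-5) = 22459 - 1*(-210) = 22459 + 210 = 22669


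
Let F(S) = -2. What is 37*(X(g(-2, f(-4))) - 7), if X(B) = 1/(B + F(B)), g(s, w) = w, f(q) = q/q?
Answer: -296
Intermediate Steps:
f(q) = 1
X(B) = 1/(-2 + B) (X(B) = 1/(B - 2) = 1/(-2 + B))
37*(X(g(-2, f(-4))) - 7) = 37*(1/(-2 + 1) - 7) = 37*(1/(-1) - 7) = 37*(-1 - 7) = 37*(-8) = -296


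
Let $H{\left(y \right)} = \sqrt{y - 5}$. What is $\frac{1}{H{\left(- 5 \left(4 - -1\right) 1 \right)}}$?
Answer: $- \frac{i \sqrt{30}}{30} \approx - 0.18257 i$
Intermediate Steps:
$H{\left(y \right)} = \sqrt{-5 + y}$
$\frac{1}{H{\left(- 5 \left(4 - -1\right) 1 \right)}} = \frac{1}{\sqrt{-5 + - 5 \left(4 - -1\right) 1}} = \frac{1}{\sqrt{-5 + - 5 \left(4 + 1\right) 1}} = \frac{1}{\sqrt{-5 + \left(-5\right) 5 \cdot 1}} = \frac{1}{\sqrt{-5 - 25}} = \frac{1}{\sqrt{-30}} = \frac{1}{i \sqrt{30}} = - \frac{i \sqrt{30}}{30}$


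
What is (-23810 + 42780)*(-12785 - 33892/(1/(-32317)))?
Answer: 20777366351630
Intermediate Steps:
(-23810 + 42780)*(-12785 - 33892/(1/(-32317))) = 18970*(-12785 - 33892/(-1/32317)) = 18970*(-12785 - 33892*(-32317)) = 18970*(-12785 + 1095287764) = 18970*1095274979 = 20777366351630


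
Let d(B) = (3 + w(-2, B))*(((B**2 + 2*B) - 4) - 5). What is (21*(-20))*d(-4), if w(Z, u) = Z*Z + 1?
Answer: 3360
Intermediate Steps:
w(Z, u) = 1 + Z**2 (w(Z, u) = Z**2 + 1 = 1 + Z**2)
d(B) = -72 + 8*B**2 + 16*B (d(B) = (3 + (1 + (-2)**2))*(((B**2 + 2*B) - 4) - 5) = (3 + (1 + 4))*((-4 + B**2 + 2*B) - 5) = (3 + 5)*(-9 + B**2 + 2*B) = 8*(-9 + B**2 + 2*B) = -72 + 8*B**2 + 16*B)
(21*(-20))*d(-4) = (21*(-20))*(-72 + 8*(-4)**2 + 16*(-4)) = -420*(-72 + 8*16 - 64) = -420*(-72 + 128 - 64) = -420*(-8) = 3360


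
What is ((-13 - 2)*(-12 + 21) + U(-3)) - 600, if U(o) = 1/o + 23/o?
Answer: -743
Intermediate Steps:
U(o) = 24/o (U(o) = 1/o + 23/o = 24/o)
((-13 - 2)*(-12 + 21) + U(-3)) - 600 = ((-13 - 2)*(-12 + 21) + 24/(-3)) - 600 = (-15*9 + 24*(-1/3)) - 600 = (-135 - 8) - 600 = -143 - 600 = -743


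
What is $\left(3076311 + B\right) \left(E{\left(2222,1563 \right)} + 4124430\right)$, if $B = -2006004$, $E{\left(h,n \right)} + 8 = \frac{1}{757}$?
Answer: $\frac{3341699088398685}{757} \approx 4.4144 \cdot 10^{12}$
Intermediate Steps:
$E{\left(h,n \right)} = - \frac{6055}{757}$ ($E{\left(h,n \right)} = -8 + \frac{1}{757} = - \frac{6055}{757}$)
$\left(3076311 + B\right) \left(E{\left(2222,1563 \right)} + 4124430\right) = \left(3076311 - 2006004\right) \left(- \frac{6055}{757} + 4124430\right) = 1070307 \cdot \frac{3122187455}{757} = \frac{3341699088398685}{757}$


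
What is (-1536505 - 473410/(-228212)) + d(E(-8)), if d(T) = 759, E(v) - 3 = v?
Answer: -175237596371/114106 ≈ -1.5357e+6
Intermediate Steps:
E(v) = 3 + v
(-1536505 - 473410/(-228212)) + d(E(-8)) = (-1536505 - 473410/(-228212)) + 759 = (-1536505 - 473410*(-1/228212)) + 759 = (-1536505 + 236705/114106) + 759 = -175324202825/114106 + 759 = -175237596371/114106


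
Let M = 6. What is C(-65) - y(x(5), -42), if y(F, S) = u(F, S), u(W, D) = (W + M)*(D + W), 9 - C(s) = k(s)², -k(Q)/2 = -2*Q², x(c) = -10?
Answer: -285610199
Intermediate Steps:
k(Q) = 4*Q² (k(Q) = -(-4)*Q² = 4*Q²)
C(s) = 9 - 16*s⁴ (C(s) = 9 - (4*s²)² = 9 - 16*s⁴)
u(W, D) = (6 + W)*(D + W) (u(W, D) = (W + 6)*(D + W) = (6 + W)*(D + W))
y(F, S) = F² + 6*F + 6*S + F*S (y(F, S) = F² + 6*S + 6*F + S*F = F² + 6*S + 6*F + F*S = F² + 6*F + 6*S + F*S)
C(-65) - y(x(5), -42) = (9 - 16*(-65)⁴) - ((-10)² + 6*(-10) + 6*(-42) - 10*(-42)) = (9 - 16*17850625) - (100 - 60 - 252 + 420) = (9 - 285610000) - 1*208 = -285609991 - 208 = -285610199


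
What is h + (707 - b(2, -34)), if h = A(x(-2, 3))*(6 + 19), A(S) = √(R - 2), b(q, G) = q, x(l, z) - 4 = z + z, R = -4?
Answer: 705 + 25*I*√6 ≈ 705.0 + 61.237*I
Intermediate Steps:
x(l, z) = 4 + 2*z (x(l, z) = 4 + (z + z) = 4 + 2*z)
A(S) = I*√6 (A(S) = √(-4 - 2) = √(-6) = I*√6)
h = 25*I*√6 (h = (I*√6)*(6 + 19) = (I*√6)*25 = 25*I*√6 ≈ 61.237*I)
h + (707 - b(2, -34)) = 25*I*√6 + (707 - 1*2) = 25*I*√6 + (707 - 2) = 25*I*√6 + 705 = 705 + 25*I*√6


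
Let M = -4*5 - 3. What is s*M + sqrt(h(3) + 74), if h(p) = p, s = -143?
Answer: 3289 + sqrt(77) ≈ 3297.8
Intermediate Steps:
M = -23 (M = -20 - 3 = -23)
s*M + sqrt(h(3) + 74) = -143*(-23) + sqrt(3 + 74) = 3289 + sqrt(77)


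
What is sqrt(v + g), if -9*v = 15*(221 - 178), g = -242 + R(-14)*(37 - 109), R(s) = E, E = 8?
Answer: I*sqrt(8007)/3 ≈ 29.827*I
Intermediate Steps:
R(s) = 8
g = -818 (g = -242 + 8*(37 - 109) = -242 + 8*(-72) = -242 - 576 = -818)
v = -215/3 (v = -5*(221 - 178)/3 = -5*43/3 = -1/9*645 = -215/3 ≈ -71.667)
sqrt(v + g) = sqrt(-215/3 - 818) = sqrt(-2669/3) = I*sqrt(8007)/3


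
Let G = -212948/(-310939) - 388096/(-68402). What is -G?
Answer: -67620125620/10634424739 ≈ -6.3586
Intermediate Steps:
G = 67620125620/10634424739 (G = -212948*(-1/310939) - 388096*(-1/68402) = 212948/310939 + 194048/34201 = 67620125620/10634424739 ≈ 6.3586)
-G = -1*67620125620/10634424739 = -67620125620/10634424739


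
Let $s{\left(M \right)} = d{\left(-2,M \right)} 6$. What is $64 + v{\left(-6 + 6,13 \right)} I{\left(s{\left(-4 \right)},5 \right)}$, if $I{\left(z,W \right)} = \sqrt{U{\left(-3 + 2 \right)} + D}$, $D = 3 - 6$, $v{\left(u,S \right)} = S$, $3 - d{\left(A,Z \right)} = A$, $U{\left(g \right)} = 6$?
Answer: $64 + 13 \sqrt{3} \approx 86.517$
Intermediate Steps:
$d{\left(A,Z \right)} = 3 - A$
$s{\left(M \right)} = 30$ ($s{\left(M \right)} = \left(3 - -2\right) 6 = \left(3 + 2\right) 6 = 5 \cdot 6 = 30$)
$D = -3$ ($D = 3 - 6 = -3$)
$I{\left(z,W \right)} = \sqrt{3}$ ($I{\left(z,W \right)} = \sqrt{6 - 3} = \sqrt{3}$)
$64 + v{\left(-6 + 6,13 \right)} I{\left(s{\left(-4 \right)},5 \right)} = 64 + 13 \sqrt{3}$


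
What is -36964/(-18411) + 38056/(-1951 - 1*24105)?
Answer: 32810621/59964627 ≈ 0.54717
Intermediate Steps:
-36964/(-18411) + 38056/(-1951 - 1*24105) = -36964*(-1/18411) + 38056/(-1951 - 24105) = 36964/18411 + 38056/(-26056) = 36964/18411 + 38056*(-1/26056) = 36964/18411 - 4757/3257 = 32810621/59964627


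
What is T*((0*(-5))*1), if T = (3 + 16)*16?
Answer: 0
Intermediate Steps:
T = 304 (T = 19*16 = 304)
T*((0*(-5))*1) = 304*((0*(-5))*1) = 304*(0*1) = 304*0 = 0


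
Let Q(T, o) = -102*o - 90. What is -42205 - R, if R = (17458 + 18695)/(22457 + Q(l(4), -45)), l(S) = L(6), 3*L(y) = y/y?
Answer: -1137756338/26957 ≈ -42206.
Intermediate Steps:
L(y) = ⅓ (L(y) = (y/y)/3 = (⅓)*1 = ⅓)
l(S) = ⅓
Q(T, o) = -90 - 102*o
R = 36153/26957 (R = (17458 + 18695)/(22457 + (-90 - 102*(-45))) = 36153/(22457 + (-90 + 4590)) = 36153/(22457 + 4500) = 36153/26957 ≈ 1.3411)
-42205 - R = -42205 - 1*36153/26957 = -42205 - 36153/26957 = -1137756338/26957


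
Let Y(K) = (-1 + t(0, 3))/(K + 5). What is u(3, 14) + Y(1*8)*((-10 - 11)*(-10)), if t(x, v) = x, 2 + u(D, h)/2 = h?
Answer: 102/13 ≈ 7.8462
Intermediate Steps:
u(D, h) = -4 + 2*h
Y(K) = -1/(5 + K) (Y(K) = (-1 + 0)/(K + 5) = -1/(5 + K))
u(3, 14) + Y(1*8)*((-10 - 11)*(-10)) = (-4 + 2*14) + (-1/(5 + 1*8))*((-10 - 11)*(-10)) = (-4 + 28) + (-1/(5 + 8))*(-21*(-10)) = 24 - 1/13*210 = 24 - 210/13 = 102/13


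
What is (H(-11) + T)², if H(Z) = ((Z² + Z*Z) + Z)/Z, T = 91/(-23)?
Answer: 329476/529 ≈ 622.83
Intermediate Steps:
T = -91/23 (T = 91*(-1/23) = -91/23 ≈ -3.9565)
H(Z) = (Z + 2*Z²)/Z (H(Z) = ((Z² + Z²) + Z)/Z = (2*Z² + Z)/Z = (Z + 2*Z²)/Z)
(H(-11) + T)² = ((1 + 2*(-11)) - 91/23)² = ((1 - 22) - 91/23)² = (-21 - 91/23)² = (-574/23)² = 329476/529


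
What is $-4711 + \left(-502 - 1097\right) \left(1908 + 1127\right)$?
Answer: $-4857676$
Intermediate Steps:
$-4711 + \left(-502 - 1097\right) \left(1908 + 1127\right) = -4711 - 4852965 = -4857676$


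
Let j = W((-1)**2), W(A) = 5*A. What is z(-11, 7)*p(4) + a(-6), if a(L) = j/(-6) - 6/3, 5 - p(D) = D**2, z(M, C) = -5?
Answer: 313/6 ≈ 52.167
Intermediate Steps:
j = 5 (j = 5*(-1)**2 = 5*1 = 5)
p(D) = 5 - D**2
a(L) = -17/6 (a(L) = 5/(-6) - 6/3 = 5*(-1/6) - 6*1/3 = -5/6 - 2 = -17/6)
z(-11, 7)*p(4) + a(-6) = -5*(5 - 1*4**2) - 17/6 = -5*(5 - 1*16) - 17/6 = -5*(5 - 16) - 17/6 = -5*(-11) - 17/6 = 55 - 17/6 = 313/6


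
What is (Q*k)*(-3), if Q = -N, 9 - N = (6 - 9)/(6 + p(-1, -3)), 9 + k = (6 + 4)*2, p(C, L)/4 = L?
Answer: 561/2 ≈ 280.50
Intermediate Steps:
p(C, L) = 4*L
k = 11 (k = -9 + (6 + 4)*2 = -9 + 10*2 = -9 + 20 = 11)
N = 17/2 (N = 9 - (6 - 9)/(6 + 4*(-3)) = 9 - (-3)/(6 - 12) = 9 - (-3)/(-6) = 9 - (-3)*(-1)/6 = 9 - 1*1/2 = 9 - 1/2 = 17/2 ≈ 8.5000)
Q = -17/2 (Q = -1*17/2 = -17/2 ≈ -8.5000)
(Q*k)*(-3) = -17/2*11*(-3) = -187/2*(-3) = 561/2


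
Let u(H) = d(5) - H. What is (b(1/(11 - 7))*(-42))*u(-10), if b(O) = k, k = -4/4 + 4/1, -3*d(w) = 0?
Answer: -1260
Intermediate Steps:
d(w) = 0 (d(w) = -⅓*0 = 0)
k = 3 (k = -4*¼ + 4*1 = -1 + 4 = 3)
u(H) = -H (u(H) = 0 - H = -H)
b(O) = 3
(b(1/(11 - 7))*(-42))*u(-10) = (3*(-42))*(-1*(-10)) = -126*10 = -1260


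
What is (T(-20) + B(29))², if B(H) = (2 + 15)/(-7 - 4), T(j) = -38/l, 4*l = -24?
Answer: 24964/1089 ≈ 22.924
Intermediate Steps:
l = -6 (l = (¼)*(-24) = -6)
T(j) = 19/3 (T(j) = -38/(-6) = -38*(-⅙) = 19/3)
B(H) = -17/11 (B(H) = 17/(-11) = 17*(-1/11) = -17/11)
(T(-20) + B(29))² = (19/3 - 17/11)² = (158/33)² = 24964/1089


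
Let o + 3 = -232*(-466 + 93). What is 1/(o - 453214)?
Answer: -1/366681 ≈ -2.7272e-6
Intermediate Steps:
o = 86533 (o = -3 - 232*(-466 + 93) = -3 - 232*(-373) = -3 + 86536 = 86533)
1/(o - 453214) = 1/(86533 - 453214) = 1/(-366681) = -1/366681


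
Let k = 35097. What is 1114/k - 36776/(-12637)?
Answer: 1304804890/443520789 ≈ 2.9419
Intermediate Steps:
1114/k - 36776/(-12637) = 1114/35097 - 36776/(-12637) = 1114*(1/35097) - 36776*(-1/12637) = 1114/35097 + 36776/12637 = 1304804890/443520789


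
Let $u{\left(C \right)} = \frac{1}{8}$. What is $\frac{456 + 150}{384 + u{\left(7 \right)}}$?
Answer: $\frac{4848}{3073} \approx 1.5776$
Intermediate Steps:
$u{\left(C \right)} = \frac{1}{8}$
$\frac{456 + 150}{384 + u{\left(7 \right)}} = \frac{456 + 150}{384 + \frac{1}{8}} = \frac{606}{\frac{3073}{8}} = 606 \cdot \frac{8}{3073} = \frac{4848}{3073}$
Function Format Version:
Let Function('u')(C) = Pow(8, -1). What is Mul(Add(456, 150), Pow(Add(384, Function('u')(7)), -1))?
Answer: Rational(4848, 3073) ≈ 1.5776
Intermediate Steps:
Function('u')(C) = Rational(1, 8)
Mul(Add(456, 150), Pow(Add(384, Function('u')(7)), -1)) = Mul(Add(456, 150), Pow(Add(384, Rational(1, 8)), -1)) = Mul(606, Pow(Rational(3073, 8), -1)) = Mul(606, Rational(8, 3073)) = Rational(4848, 3073)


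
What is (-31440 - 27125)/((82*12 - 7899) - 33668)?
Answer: 58565/40583 ≈ 1.4431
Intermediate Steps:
(-31440 - 27125)/((82*12 - 7899) - 33668) = -58565/((984 - 7899) - 33668) = -58565/(-6915 - 33668) = -58565/(-40583) = -58565*(-1/40583) = 58565/40583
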